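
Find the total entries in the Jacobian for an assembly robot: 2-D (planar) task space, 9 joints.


Given: task space dimension = 2, joints = 9
Jacobian is a 2 x 9 matrix
Total entries = rows * columns
Total = 2 * 9
Total = 18

18


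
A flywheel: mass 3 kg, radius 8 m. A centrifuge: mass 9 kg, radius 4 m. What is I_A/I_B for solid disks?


Given: M1=3 kg, R1=8 m, M2=9 kg, R2=4 m
For a disk: I = (1/2)*M*R^2, so I_A/I_B = (M1*R1^2)/(M2*R2^2)
M1*R1^2 = 3*64 = 192
M2*R2^2 = 9*16 = 144
I_A/I_B = 192/144 = 4/3

4/3


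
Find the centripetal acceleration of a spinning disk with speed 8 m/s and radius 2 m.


Given: v = 8 m/s, r = 2 m
Using a_c = v^2 / r
a_c = 8^2 / 2
a_c = 64 / 2
a_c = 32 m/s^2

32 m/s^2


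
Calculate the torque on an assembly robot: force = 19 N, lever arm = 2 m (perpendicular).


Given: F = 19 N, r = 2 m, angle = 90 deg (perpendicular)
Using tau = F * r * sin(90)
sin(90) = 1
tau = 19 * 2 * 1
tau = 38 Nm

38 Nm


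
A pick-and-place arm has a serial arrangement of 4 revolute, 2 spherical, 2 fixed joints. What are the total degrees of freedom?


Given: serial robot with 4 revolute, 2 spherical, 2 fixed joints
DOF contribution per joint type: revolute=1, prismatic=1, spherical=3, fixed=0
DOF = 4*1 + 2*3 + 2*0
DOF = 10

10


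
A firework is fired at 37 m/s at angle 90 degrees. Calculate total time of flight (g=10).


Given: v0 = 37 m/s, theta = 90 deg, g = 10 m/s^2
sin(90) = 1
Using T = 2*v0*sin(theta) / g
T = 2*37*1 / 10
T = 74 / 10
T = 37/5 s

37/5 s


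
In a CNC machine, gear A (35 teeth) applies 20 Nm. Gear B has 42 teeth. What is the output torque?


Given: N1 = 35, N2 = 42, T1 = 20 Nm
Using T2/T1 = N2/N1
T2 = T1 * N2 / N1
T2 = 20 * 42 / 35
T2 = 840 / 35
T2 = 24 Nm

24 Nm


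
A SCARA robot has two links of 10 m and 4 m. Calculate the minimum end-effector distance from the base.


Given: L1 = 10 m, L2 = 4 m
For a 2-link planar arm, min reach = |L1 - L2| (second link folded back)
Min reach = |10 - 4|
Min reach = 6 m

6 m


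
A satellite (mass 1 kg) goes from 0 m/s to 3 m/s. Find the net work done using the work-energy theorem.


Given: m = 1 kg, v0 = 0 m/s, v = 3 m/s
Using W = (1/2)*m*(v^2 - v0^2)
v^2 = 3^2 = 9
v0^2 = 0^2 = 0
v^2 - v0^2 = 9 - 0 = 9
W = (1/2)*1*9 = 9/2 J

9/2 J


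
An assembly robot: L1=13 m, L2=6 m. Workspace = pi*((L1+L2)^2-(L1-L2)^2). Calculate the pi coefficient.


Given: L1 = 13, L2 = 6
(L1+L2)^2 = (19)^2 = 361
(L1-L2)^2 = (7)^2 = 49
Difference = 361 - 49 = 312
This equals 4*L1*L2 = 4*13*6 = 312
Workspace area = 312*pi

312


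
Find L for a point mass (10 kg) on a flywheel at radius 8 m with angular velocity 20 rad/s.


Given: m = 10 kg, r = 8 m, omega = 20 rad/s
For a point mass: I = m*r^2
I = 10*8^2 = 10*64 = 640
L = I*omega = 640*20
L = 12800 kg*m^2/s

12800 kg*m^2/s


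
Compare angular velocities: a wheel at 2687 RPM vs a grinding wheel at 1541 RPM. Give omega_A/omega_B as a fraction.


Given: RPM_A = 2687, RPM_B = 1541
omega = 2*pi*RPM/60, so omega_A/omega_B = RPM_A / RPM_B
omega_A/omega_B = 2687 / 1541
omega_A/omega_B = 2687/1541

2687/1541


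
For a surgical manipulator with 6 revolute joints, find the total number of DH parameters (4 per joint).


Given: 6 joints, 4 DH parameters per joint (d, theta, a, alpha)
Total DH parameters = number_of_joints * 4
Total = 6 * 4
Total = 24

24


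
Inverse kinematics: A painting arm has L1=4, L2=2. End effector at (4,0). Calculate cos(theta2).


Given: L1 = 4, L2 = 2, target (x, y) = (4, 0)
Using cos(theta2) = (x^2 + y^2 - L1^2 - L2^2) / (2*L1*L2)
x^2 + y^2 = 4^2 + 0 = 16
L1^2 + L2^2 = 16 + 4 = 20
Numerator = 16 - 20 = -4
Denominator = 2*4*2 = 16
cos(theta2) = -4/16 = -1/4

-1/4


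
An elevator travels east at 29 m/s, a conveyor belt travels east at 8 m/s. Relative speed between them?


Given: v_A = 29 m/s east, v_B = 8 m/s east
Both move in the same direction; relative speed = |v_A - v_B|
|29 - 8| = |21|
= 21 m/s

21 m/s


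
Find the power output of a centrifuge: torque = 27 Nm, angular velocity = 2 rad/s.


Given: tau = 27 Nm, omega = 2 rad/s
Using P = tau * omega
P = 27 * 2
P = 54 W

54 W


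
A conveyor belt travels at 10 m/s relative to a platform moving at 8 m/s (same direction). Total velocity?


Given: object velocity = 10 m/s, platform velocity = 8 m/s (same direction)
Using classical velocity addition: v_total = v_object + v_platform
v_total = 10 + 8
v_total = 18 m/s

18 m/s


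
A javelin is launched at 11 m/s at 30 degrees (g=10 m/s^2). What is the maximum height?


Given: v0 = 11 m/s, theta = 30 deg, g = 10 m/s^2
sin^2(30) = 1/4
Using H = v0^2 * sin^2(theta) / (2*g)
H = 11^2 * 1/4 / (2*10)
H = 121 * 1/4 / 20
H = 121/4 / 20
H = 121/80 m

121/80 m


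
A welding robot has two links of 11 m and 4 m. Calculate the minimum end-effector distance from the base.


Given: L1 = 11 m, L2 = 4 m
For a 2-link planar arm, min reach = |L1 - L2| (second link folded back)
Min reach = |11 - 4|
Min reach = 7 m

7 m


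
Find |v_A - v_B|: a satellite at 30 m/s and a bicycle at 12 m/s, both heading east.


Given: v_A = 30 m/s east, v_B = 12 m/s east
Both move in the same direction; relative speed = |v_A - v_B|
|30 - 12| = |18|
= 18 m/s

18 m/s


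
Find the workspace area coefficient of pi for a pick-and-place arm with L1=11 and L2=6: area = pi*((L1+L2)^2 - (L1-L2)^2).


Given: L1 = 11, L2 = 6
(L1+L2)^2 = (17)^2 = 289
(L1-L2)^2 = (5)^2 = 25
Difference = 289 - 25 = 264
This equals 4*L1*L2 = 4*11*6 = 264
Workspace area = 264*pi

264


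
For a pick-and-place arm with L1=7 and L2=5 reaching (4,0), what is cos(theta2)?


Given: L1 = 7, L2 = 5, target (x, y) = (4, 0)
Using cos(theta2) = (x^2 + y^2 - L1^2 - L2^2) / (2*L1*L2)
x^2 + y^2 = 4^2 + 0 = 16
L1^2 + L2^2 = 49 + 25 = 74
Numerator = 16 - 74 = -58
Denominator = 2*7*5 = 70
cos(theta2) = -58/70 = -29/35

-29/35


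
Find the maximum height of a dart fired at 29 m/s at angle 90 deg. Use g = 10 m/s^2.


Given: v0 = 29 m/s, theta = 90 deg, g = 10 m/s^2
sin^2(90) = 1
Using H = v0^2 * sin^2(theta) / (2*g)
H = 29^2 * 1 / (2*10)
H = 841 * 1 / 20
H = 841 / 20
H = 841/20 m

841/20 m


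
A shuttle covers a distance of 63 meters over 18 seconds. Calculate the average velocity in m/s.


Given: distance d = 63 m, time t = 18 s
Using v = d / t
v = 63 / 18
v = 7/2 m/s

7/2 m/s


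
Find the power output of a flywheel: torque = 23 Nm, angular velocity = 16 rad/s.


Given: tau = 23 Nm, omega = 16 rad/s
Using P = tau * omega
P = 23 * 16
P = 368 W

368 W


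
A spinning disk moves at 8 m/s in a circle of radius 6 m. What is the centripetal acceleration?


Given: v = 8 m/s, r = 6 m
Using a_c = v^2 / r
a_c = 8^2 / 6
a_c = 64 / 6
a_c = 32/3 m/s^2

32/3 m/s^2


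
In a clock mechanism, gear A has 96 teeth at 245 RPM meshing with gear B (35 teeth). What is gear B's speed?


Given: N1 = 96 teeth, w1 = 245 RPM, N2 = 35 teeth
Using N1*w1 = N2*w2
w2 = N1*w1 / N2
w2 = 96*245 / 35
w2 = 23520 / 35
w2 = 672 RPM

672 RPM


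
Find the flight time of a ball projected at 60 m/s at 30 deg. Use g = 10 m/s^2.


Given: v0 = 60 m/s, theta = 30 deg, g = 10 m/s^2
sin(30) = 1/2
Using T = 2*v0*sin(theta) / g
T = 2*60*1/2 / 10
T = 60 / 10
T = 6 s

6 s


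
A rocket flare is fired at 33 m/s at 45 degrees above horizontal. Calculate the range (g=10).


Given: v0 = 33 m/s, theta = 45 deg, g = 10 m/s^2
sin(2*45) = sin(90) = 1
Using R = v0^2 * sin(2*theta) / g
R = 33^2 * 1 / 10
R = 1089 / 10
R = 1089/10 m

1089/10 m


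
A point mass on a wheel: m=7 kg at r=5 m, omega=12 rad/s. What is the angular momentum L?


Given: m = 7 kg, r = 5 m, omega = 12 rad/s
For a point mass: I = m*r^2
I = 7*5^2 = 7*25 = 175
L = I*omega = 175*12
L = 2100 kg*m^2/s

2100 kg*m^2/s


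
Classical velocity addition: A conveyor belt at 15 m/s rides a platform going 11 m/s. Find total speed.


Given: object velocity = 15 m/s, platform velocity = 11 m/s (same direction)
Using classical velocity addition: v_total = v_object + v_platform
v_total = 15 + 11
v_total = 26 m/s

26 m/s


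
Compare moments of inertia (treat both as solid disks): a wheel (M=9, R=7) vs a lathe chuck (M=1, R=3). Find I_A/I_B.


Given: M1=9 kg, R1=7 m, M2=1 kg, R2=3 m
For a disk: I = (1/2)*M*R^2, so I_A/I_B = (M1*R1^2)/(M2*R2^2)
M1*R1^2 = 9*49 = 441
M2*R2^2 = 1*9 = 9
I_A/I_B = 441/9 = 49

49


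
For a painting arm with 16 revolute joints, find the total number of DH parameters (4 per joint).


Given: 16 joints, 4 DH parameters per joint (d, theta, a, alpha)
Total DH parameters = number_of_joints * 4
Total = 16 * 4
Total = 64

64


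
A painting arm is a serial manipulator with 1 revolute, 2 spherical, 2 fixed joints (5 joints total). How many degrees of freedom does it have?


Given: serial robot with 1 revolute, 2 spherical, 2 fixed joints
DOF contribution per joint type: revolute=1, prismatic=1, spherical=3, fixed=0
DOF = 1*1 + 2*3 + 2*0
DOF = 7

7


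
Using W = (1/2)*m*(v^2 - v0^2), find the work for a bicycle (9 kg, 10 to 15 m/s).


Given: m = 9 kg, v0 = 10 m/s, v = 15 m/s
Using W = (1/2)*m*(v^2 - v0^2)
v^2 = 15^2 = 225
v0^2 = 10^2 = 100
v^2 - v0^2 = 225 - 100 = 125
W = (1/2)*9*125 = 1125/2 J

1125/2 J


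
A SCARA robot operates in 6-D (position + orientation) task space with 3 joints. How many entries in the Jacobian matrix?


Given: task space dimension = 6, joints = 3
Jacobian is a 6 x 3 matrix
Total entries = rows * columns
Total = 6 * 3
Total = 18

18


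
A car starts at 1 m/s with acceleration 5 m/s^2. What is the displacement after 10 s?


Given: v0 = 1 m/s, a = 5 m/s^2, t = 10 s
Using s = v0*t + (1/2)*a*t^2
s = 1*10 + (1/2)*5*10^2
s = 10 + (1/2)*500
s = 10 + 250
s = 260

260 m


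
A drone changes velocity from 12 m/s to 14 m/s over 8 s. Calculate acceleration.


Given: initial velocity v0 = 12 m/s, final velocity v = 14 m/s, time t = 8 s
Using a = (v - v0) / t
a = (14 - 12) / 8
a = 2 / 8
a = 1/4 m/s^2

1/4 m/s^2


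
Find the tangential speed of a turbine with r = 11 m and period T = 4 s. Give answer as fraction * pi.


Given: radius r = 11 m, period T = 4 s
Using v = 2*pi*r / T
v = 2*pi*11 / 4
v = 22*pi / 4
v = 11/2*pi m/s

11/2*pi m/s


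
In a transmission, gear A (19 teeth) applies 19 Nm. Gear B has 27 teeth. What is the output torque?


Given: N1 = 19, N2 = 27, T1 = 19 Nm
Using T2/T1 = N2/N1
T2 = T1 * N2 / N1
T2 = 19 * 27 / 19
T2 = 513 / 19
T2 = 27 Nm

27 Nm


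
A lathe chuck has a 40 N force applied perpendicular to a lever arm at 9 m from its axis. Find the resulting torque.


Given: F = 40 N, r = 9 m, angle = 90 deg (perpendicular)
Using tau = F * r * sin(90)
sin(90) = 1
tau = 40 * 9 * 1
tau = 360 Nm

360 Nm


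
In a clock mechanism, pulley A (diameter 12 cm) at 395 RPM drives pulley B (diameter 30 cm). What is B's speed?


Given: D1 = 12 cm, w1 = 395 RPM, D2 = 30 cm
Using D1*w1 = D2*w2
w2 = D1*w1 / D2
w2 = 12*395 / 30
w2 = 4740 / 30
w2 = 158 RPM

158 RPM


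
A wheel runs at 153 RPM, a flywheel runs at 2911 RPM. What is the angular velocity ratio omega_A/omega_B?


Given: RPM_A = 153, RPM_B = 2911
omega = 2*pi*RPM/60, so omega_A/omega_B = RPM_A / RPM_B
omega_A/omega_B = 153 / 2911
omega_A/omega_B = 153/2911

153/2911


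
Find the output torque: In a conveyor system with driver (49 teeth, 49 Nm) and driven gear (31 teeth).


Given: N1 = 49, N2 = 31, T1 = 49 Nm
Using T2/T1 = N2/N1
T2 = T1 * N2 / N1
T2 = 49 * 31 / 49
T2 = 1519 / 49
T2 = 31 Nm

31 Nm


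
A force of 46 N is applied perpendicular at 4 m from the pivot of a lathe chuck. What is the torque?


Given: F = 46 N, r = 4 m, angle = 90 deg (perpendicular)
Using tau = F * r * sin(90)
sin(90) = 1
tau = 46 * 4 * 1
tau = 184 Nm

184 Nm


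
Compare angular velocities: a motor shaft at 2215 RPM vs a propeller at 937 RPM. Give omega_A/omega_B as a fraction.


Given: RPM_A = 2215, RPM_B = 937
omega = 2*pi*RPM/60, so omega_A/omega_B = RPM_A / RPM_B
omega_A/omega_B = 2215 / 937
omega_A/omega_B = 2215/937

2215/937


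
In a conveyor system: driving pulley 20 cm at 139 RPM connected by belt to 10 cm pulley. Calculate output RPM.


Given: D1 = 20 cm, w1 = 139 RPM, D2 = 10 cm
Using D1*w1 = D2*w2
w2 = D1*w1 / D2
w2 = 20*139 / 10
w2 = 2780 / 10
w2 = 278 RPM

278 RPM


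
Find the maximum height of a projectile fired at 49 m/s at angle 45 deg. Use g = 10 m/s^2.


Given: v0 = 49 m/s, theta = 45 deg, g = 10 m/s^2
sin^2(45) = 1/2
Using H = v0^2 * sin^2(theta) / (2*g)
H = 49^2 * 1/2 / (2*10)
H = 2401 * 1/2 / 20
H = 2401/2 / 20
H = 2401/40 m

2401/40 m


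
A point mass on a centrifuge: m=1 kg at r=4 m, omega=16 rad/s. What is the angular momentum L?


Given: m = 1 kg, r = 4 m, omega = 16 rad/s
For a point mass: I = m*r^2
I = 1*4^2 = 1*16 = 16
L = I*omega = 16*16
L = 256 kg*m^2/s

256 kg*m^2/s


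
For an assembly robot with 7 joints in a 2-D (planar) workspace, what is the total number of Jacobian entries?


Given: task space dimension = 2, joints = 7
Jacobian is a 2 x 7 matrix
Total entries = rows * columns
Total = 2 * 7
Total = 14

14


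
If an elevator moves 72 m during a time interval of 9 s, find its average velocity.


Given: distance d = 72 m, time t = 9 s
Using v = d / t
v = 72 / 9
v = 8 m/s

8 m/s


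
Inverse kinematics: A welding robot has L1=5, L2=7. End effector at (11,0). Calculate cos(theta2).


Given: L1 = 5, L2 = 7, target (x, y) = (11, 0)
Using cos(theta2) = (x^2 + y^2 - L1^2 - L2^2) / (2*L1*L2)
x^2 + y^2 = 11^2 + 0 = 121
L1^2 + L2^2 = 25 + 49 = 74
Numerator = 121 - 74 = 47
Denominator = 2*5*7 = 70
cos(theta2) = 47/70 = 47/70

47/70


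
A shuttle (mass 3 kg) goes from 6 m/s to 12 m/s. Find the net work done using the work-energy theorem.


Given: m = 3 kg, v0 = 6 m/s, v = 12 m/s
Using W = (1/2)*m*(v^2 - v0^2)
v^2 = 12^2 = 144
v0^2 = 6^2 = 36
v^2 - v0^2 = 144 - 36 = 108
W = (1/2)*3*108 = 162 J

162 J


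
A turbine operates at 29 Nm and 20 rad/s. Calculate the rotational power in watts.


Given: tau = 29 Nm, omega = 20 rad/s
Using P = tau * omega
P = 29 * 20
P = 580 W

580 W


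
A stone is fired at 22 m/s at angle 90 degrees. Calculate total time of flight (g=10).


Given: v0 = 22 m/s, theta = 90 deg, g = 10 m/s^2
sin(90) = 1
Using T = 2*v0*sin(theta) / g
T = 2*22*1 / 10
T = 44 / 10
T = 22/5 s

22/5 s


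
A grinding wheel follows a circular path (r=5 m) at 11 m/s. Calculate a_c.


Given: v = 11 m/s, r = 5 m
Using a_c = v^2 / r
a_c = 11^2 / 5
a_c = 121 / 5
a_c = 121/5 m/s^2

121/5 m/s^2


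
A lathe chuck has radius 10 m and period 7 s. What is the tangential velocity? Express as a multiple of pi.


Given: radius r = 10 m, period T = 7 s
Using v = 2*pi*r / T
v = 2*pi*10 / 7
v = 20*pi / 7
v = 20/7*pi m/s

20/7*pi m/s


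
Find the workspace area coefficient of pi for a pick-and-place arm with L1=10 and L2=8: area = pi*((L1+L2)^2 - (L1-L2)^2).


Given: L1 = 10, L2 = 8
(L1+L2)^2 = (18)^2 = 324
(L1-L2)^2 = (2)^2 = 4
Difference = 324 - 4 = 320
This equals 4*L1*L2 = 4*10*8 = 320
Workspace area = 320*pi

320


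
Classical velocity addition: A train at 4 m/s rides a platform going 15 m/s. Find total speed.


Given: object velocity = 4 m/s, platform velocity = 15 m/s (same direction)
Using classical velocity addition: v_total = v_object + v_platform
v_total = 4 + 15
v_total = 19 m/s

19 m/s


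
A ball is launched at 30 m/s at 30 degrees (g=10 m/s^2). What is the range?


Given: v0 = 30 m/s, theta = 30 deg, g = 10 m/s^2
sin(2*30) = sin(60) = sqrt(3)/2
Using R = v0^2 * sin(2*theta) / g
R = 30^2 * (sqrt(3)/2) / 10
R = 900 * sqrt(3) / 20
R = 45*sqrt(3) m

45*sqrt(3) m


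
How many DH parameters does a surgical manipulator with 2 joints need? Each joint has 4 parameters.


Given: 2 joints, 4 DH parameters per joint (d, theta, a, alpha)
Total DH parameters = number_of_joints * 4
Total = 2 * 4
Total = 8

8


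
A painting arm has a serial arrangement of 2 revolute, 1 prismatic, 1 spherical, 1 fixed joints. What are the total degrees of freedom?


Given: serial robot with 2 revolute, 1 prismatic, 1 spherical, 1 fixed joints
DOF contribution per joint type: revolute=1, prismatic=1, spherical=3, fixed=0
DOF = 2*1 + 1*1 + 1*3 + 1*0
DOF = 6

6


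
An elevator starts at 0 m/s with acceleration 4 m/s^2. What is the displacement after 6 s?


Given: v0 = 0 m/s, a = 4 m/s^2, t = 6 s
Using s = v0*t + (1/2)*a*t^2
s = 0*6 + (1/2)*4*6^2
s = 0 + (1/2)*144
s = 0 + 72
s = 72

72 m


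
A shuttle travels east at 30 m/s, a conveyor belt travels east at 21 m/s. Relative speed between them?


Given: v_A = 30 m/s east, v_B = 21 m/s east
Both move in the same direction; relative speed = |v_A - v_B|
|30 - 21| = |9|
= 9 m/s

9 m/s


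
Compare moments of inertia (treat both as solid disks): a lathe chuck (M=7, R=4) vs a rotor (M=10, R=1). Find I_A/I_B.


Given: M1=7 kg, R1=4 m, M2=10 kg, R2=1 m
For a disk: I = (1/2)*M*R^2, so I_A/I_B = (M1*R1^2)/(M2*R2^2)
M1*R1^2 = 7*16 = 112
M2*R2^2 = 10*1 = 10
I_A/I_B = 112/10 = 56/5

56/5


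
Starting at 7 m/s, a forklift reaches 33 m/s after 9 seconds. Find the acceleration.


Given: initial velocity v0 = 7 m/s, final velocity v = 33 m/s, time t = 9 s
Using a = (v - v0) / t
a = (33 - 7) / 9
a = 26 / 9
a = 26/9 m/s^2

26/9 m/s^2


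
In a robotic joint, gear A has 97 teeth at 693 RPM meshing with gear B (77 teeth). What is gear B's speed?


Given: N1 = 97 teeth, w1 = 693 RPM, N2 = 77 teeth
Using N1*w1 = N2*w2
w2 = N1*w1 / N2
w2 = 97*693 / 77
w2 = 67221 / 77
w2 = 873 RPM

873 RPM


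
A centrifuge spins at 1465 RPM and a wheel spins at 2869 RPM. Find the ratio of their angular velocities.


Given: RPM_A = 1465, RPM_B = 2869
omega = 2*pi*RPM/60, so omega_A/omega_B = RPM_A / RPM_B
omega_A/omega_B = 1465 / 2869
omega_A/omega_B = 1465/2869

1465/2869


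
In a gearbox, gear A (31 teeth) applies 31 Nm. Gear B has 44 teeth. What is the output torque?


Given: N1 = 31, N2 = 44, T1 = 31 Nm
Using T2/T1 = N2/N1
T2 = T1 * N2 / N1
T2 = 31 * 44 / 31
T2 = 1364 / 31
T2 = 44 Nm

44 Nm


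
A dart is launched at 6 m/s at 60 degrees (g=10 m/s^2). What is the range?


Given: v0 = 6 m/s, theta = 60 deg, g = 10 m/s^2
sin(2*60) = sin(120) = sqrt(3)/2
Using R = v0^2 * sin(2*theta) / g
R = 6^2 * (sqrt(3)/2) / 10
R = 36 * sqrt(3) / 20
R = 9/5*sqrt(3) m

9/5*sqrt(3) m


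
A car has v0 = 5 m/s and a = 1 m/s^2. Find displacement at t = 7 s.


Given: v0 = 5 m/s, a = 1 m/s^2, t = 7 s
Using s = v0*t + (1/2)*a*t^2
s = 5*7 + (1/2)*1*7^2
s = 35 + (1/2)*49
s = 35 + 49/2
s = 119/2

119/2 m


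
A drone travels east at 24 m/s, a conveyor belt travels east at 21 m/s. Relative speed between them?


Given: v_A = 24 m/s east, v_B = 21 m/s east
Both move in the same direction; relative speed = |v_A - v_B|
|24 - 21| = |3|
= 3 m/s

3 m/s


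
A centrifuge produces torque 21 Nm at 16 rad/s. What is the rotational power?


Given: tau = 21 Nm, omega = 16 rad/s
Using P = tau * omega
P = 21 * 16
P = 336 W

336 W


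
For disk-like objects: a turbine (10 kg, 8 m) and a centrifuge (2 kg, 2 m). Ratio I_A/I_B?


Given: M1=10 kg, R1=8 m, M2=2 kg, R2=2 m
For a disk: I = (1/2)*M*R^2, so I_A/I_B = (M1*R1^2)/(M2*R2^2)
M1*R1^2 = 10*64 = 640
M2*R2^2 = 2*4 = 8
I_A/I_B = 640/8 = 80

80


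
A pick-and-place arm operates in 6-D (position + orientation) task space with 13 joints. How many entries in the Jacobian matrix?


Given: task space dimension = 6, joints = 13
Jacobian is a 6 x 13 matrix
Total entries = rows * columns
Total = 6 * 13
Total = 78

78


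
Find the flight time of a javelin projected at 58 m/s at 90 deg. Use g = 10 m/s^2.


Given: v0 = 58 m/s, theta = 90 deg, g = 10 m/s^2
sin(90) = 1
Using T = 2*v0*sin(theta) / g
T = 2*58*1 / 10
T = 116 / 10
T = 58/5 s

58/5 s


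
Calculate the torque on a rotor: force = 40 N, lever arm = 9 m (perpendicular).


Given: F = 40 N, r = 9 m, angle = 90 deg (perpendicular)
Using tau = F * r * sin(90)
sin(90) = 1
tau = 40 * 9 * 1
tau = 360 Nm

360 Nm


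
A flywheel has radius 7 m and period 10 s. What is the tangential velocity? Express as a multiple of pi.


Given: radius r = 7 m, period T = 10 s
Using v = 2*pi*r / T
v = 2*pi*7 / 10
v = 14*pi / 10
v = 7/5*pi m/s

7/5*pi m/s


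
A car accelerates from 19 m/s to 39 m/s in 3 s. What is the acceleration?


Given: initial velocity v0 = 19 m/s, final velocity v = 39 m/s, time t = 3 s
Using a = (v - v0) / t
a = (39 - 19) / 3
a = 20 / 3
a = 20/3 m/s^2

20/3 m/s^2


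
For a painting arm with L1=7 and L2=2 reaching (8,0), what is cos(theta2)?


Given: L1 = 7, L2 = 2, target (x, y) = (8, 0)
Using cos(theta2) = (x^2 + y^2 - L1^2 - L2^2) / (2*L1*L2)
x^2 + y^2 = 8^2 + 0 = 64
L1^2 + L2^2 = 49 + 4 = 53
Numerator = 64 - 53 = 11
Denominator = 2*7*2 = 28
cos(theta2) = 11/28 = 11/28

11/28


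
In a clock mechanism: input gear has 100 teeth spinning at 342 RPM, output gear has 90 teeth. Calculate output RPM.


Given: N1 = 100 teeth, w1 = 342 RPM, N2 = 90 teeth
Using N1*w1 = N2*w2
w2 = N1*w1 / N2
w2 = 100*342 / 90
w2 = 34200 / 90
w2 = 380 RPM

380 RPM


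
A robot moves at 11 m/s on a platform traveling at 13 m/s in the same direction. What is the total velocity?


Given: object velocity = 11 m/s, platform velocity = 13 m/s (same direction)
Using classical velocity addition: v_total = v_object + v_platform
v_total = 11 + 13
v_total = 24 m/s

24 m/s


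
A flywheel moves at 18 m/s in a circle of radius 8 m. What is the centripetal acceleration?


Given: v = 18 m/s, r = 8 m
Using a_c = v^2 / r
a_c = 18^2 / 8
a_c = 324 / 8
a_c = 81/2 m/s^2

81/2 m/s^2


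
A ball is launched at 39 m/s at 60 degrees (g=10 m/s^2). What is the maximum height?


Given: v0 = 39 m/s, theta = 60 deg, g = 10 m/s^2
sin^2(60) = 3/4
Using H = v0^2 * sin^2(theta) / (2*g)
H = 39^2 * 3/4 / (2*10)
H = 1521 * 3/4 / 20
H = 4563/4 / 20
H = 4563/80 m

4563/80 m


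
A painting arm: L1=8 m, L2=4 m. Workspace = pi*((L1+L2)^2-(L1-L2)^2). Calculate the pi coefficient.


Given: L1 = 8, L2 = 4
(L1+L2)^2 = (12)^2 = 144
(L1-L2)^2 = (4)^2 = 16
Difference = 144 - 16 = 128
This equals 4*L1*L2 = 4*8*4 = 128
Workspace area = 128*pi

128


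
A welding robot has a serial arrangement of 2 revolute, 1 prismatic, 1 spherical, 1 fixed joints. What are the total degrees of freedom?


Given: serial robot with 2 revolute, 1 prismatic, 1 spherical, 1 fixed joints
DOF contribution per joint type: revolute=1, prismatic=1, spherical=3, fixed=0
DOF = 2*1 + 1*1 + 1*3 + 1*0
DOF = 6

6


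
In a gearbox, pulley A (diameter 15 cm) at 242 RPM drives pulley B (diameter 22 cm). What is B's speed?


Given: D1 = 15 cm, w1 = 242 RPM, D2 = 22 cm
Using D1*w1 = D2*w2
w2 = D1*w1 / D2
w2 = 15*242 / 22
w2 = 3630 / 22
w2 = 165 RPM

165 RPM


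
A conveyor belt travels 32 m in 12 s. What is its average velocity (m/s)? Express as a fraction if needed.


Given: distance d = 32 m, time t = 12 s
Using v = d / t
v = 32 / 12
v = 8/3 m/s

8/3 m/s


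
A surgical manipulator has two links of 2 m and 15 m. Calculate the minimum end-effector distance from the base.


Given: L1 = 2 m, L2 = 15 m
For a 2-link planar arm, min reach = |L1 - L2| (second link folded back)
Min reach = |2 - 15|
Min reach = 13 m

13 m


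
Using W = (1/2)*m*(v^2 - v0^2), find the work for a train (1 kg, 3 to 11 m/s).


Given: m = 1 kg, v0 = 3 m/s, v = 11 m/s
Using W = (1/2)*m*(v^2 - v0^2)
v^2 = 11^2 = 121
v0^2 = 3^2 = 9
v^2 - v0^2 = 121 - 9 = 112
W = (1/2)*1*112 = 56 J

56 J


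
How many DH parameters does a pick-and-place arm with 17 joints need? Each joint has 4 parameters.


Given: 17 joints, 4 DH parameters per joint (d, theta, a, alpha)
Total DH parameters = number_of_joints * 4
Total = 17 * 4
Total = 68

68


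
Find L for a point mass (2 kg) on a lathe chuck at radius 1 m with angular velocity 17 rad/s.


Given: m = 2 kg, r = 1 m, omega = 17 rad/s
For a point mass: I = m*r^2
I = 2*1^2 = 2*1 = 2
L = I*omega = 2*17
L = 34 kg*m^2/s

34 kg*m^2/s


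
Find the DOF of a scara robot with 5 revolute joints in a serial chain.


Given: serial robot with 5 revolute joints
DOF contribution per joint type: revolute=1, prismatic=1, spherical=3, fixed=0
DOF = 5*1
DOF = 5

5


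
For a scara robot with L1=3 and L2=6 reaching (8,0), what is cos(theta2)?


Given: L1 = 3, L2 = 6, target (x, y) = (8, 0)
Using cos(theta2) = (x^2 + y^2 - L1^2 - L2^2) / (2*L1*L2)
x^2 + y^2 = 8^2 + 0 = 64
L1^2 + L2^2 = 9 + 36 = 45
Numerator = 64 - 45 = 19
Denominator = 2*3*6 = 36
cos(theta2) = 19/36 = 19/36

19/36


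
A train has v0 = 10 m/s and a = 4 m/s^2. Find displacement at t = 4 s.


Given: v0 = 10 m/s, a = 4 m/s^2, t = 4 s
Using s = v0*t + (1/2)*a*t^2
s = 10*4 + (1/2)*4*4^2
s = 40 + (1/2)*64
s = 40 + 32
s = 72

72 m


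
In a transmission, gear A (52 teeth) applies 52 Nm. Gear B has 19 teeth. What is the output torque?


Given: N1 = 52, N2 = 19, T1 = 52 Nm
Using T2/T1 = N2/N1
T2 = T1 * N2 / N1
T2 = 52 * 19 / 52
T2 = 988 / 52
T2 = 19 Nm

19 Nm


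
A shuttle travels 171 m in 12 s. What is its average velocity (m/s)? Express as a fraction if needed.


Given: distance d = 171 m, time t = 12 s
Using v = d / t
v = 171 / 12
v = 57/4 m/s

57/4 m/s


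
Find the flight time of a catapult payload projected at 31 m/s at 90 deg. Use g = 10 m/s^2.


Given: v0 = 31 m/s, theta = 90 deg, g = 10 m/s^2
sin(90) = 1
Using T = 2*v0*sin(theta) / g
T = 2*31*1 / 10
T = 62 / 10
T = 31/5 s

31/5 s


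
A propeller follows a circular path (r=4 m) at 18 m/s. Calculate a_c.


Given: v = 18 m/s, r = 4 m
Using a_c = v^2 / r
a_c = 18^2 / 4
a_c = 324 / 4
a_c = 81 m/s^2

81 m/s^2


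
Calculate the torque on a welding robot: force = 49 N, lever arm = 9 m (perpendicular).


Given: F = 49 N, r = 9 m, angle = 90 deg (perpendicular)
Using tau = F * r * sin(90)
sin(90) = 1
tau = 49 * 9 * 1
tau = 441 Nm

441 Nm


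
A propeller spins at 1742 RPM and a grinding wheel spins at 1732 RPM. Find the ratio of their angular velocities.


Given: RPM_A = 1742, RPM_B = 1732
omega = 2*pi*RPM/60, so omega_A/omega_B = RPM_A / RPM_B
omega_A/omega_B = 1742 / 1732
omega_A/omega_B = 871/866

871/866


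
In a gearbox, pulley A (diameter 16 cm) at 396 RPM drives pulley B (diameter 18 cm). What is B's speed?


Given: D1 = 16 cm, w1 = 396 RPM, D2 = 18 cm
Using D1*w1 = D2*w2
w2 = D1*w1 / D2
w2 = 16*396 / 18
w2 = 6336 / 18
w2 = 352 RPM

352 RPM


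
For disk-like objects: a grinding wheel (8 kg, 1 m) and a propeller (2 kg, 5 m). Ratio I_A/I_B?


Given: M1=8 kg, R1=1 m, M2=2 kg, R2=5 m
For a disk: I = (1/2)*M*R^2, so I_A/I_B = (M1*R1^2)/(M2*R2^2)
M1*R1^2 = 8*1 = 8
M2*R2^2 = 2*25 = 50
I_A/I_B = 8/50 = 4/25

4/25


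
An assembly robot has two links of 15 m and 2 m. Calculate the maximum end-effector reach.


Given: L1 = 15 m, L2 = 2 m
For a 2-link planar arm, max reach = L1 + L2 (fully extended)
Max reach = 15 + 2
Max reach = 17 m

17 m


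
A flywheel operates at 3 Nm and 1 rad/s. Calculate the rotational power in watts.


Given: tau = 3 Nm, omega = 1 rad/s
Using P = tau * omega
P = 3 * 1
P = 3 W

3 W


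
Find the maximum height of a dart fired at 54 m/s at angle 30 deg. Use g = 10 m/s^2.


Given: v0 = 54 m/s, theta = 30 deg, g = 10 m/s^2
sin^2(30) = 1/4
Using H = v0^2 * sin^2(theta) / (2*g)
H = 54^2 * 1/4 / (2*10)
H = 2916 * 1/4 / 20
H = 729 / 20
H = 729/20 m

729/20 m


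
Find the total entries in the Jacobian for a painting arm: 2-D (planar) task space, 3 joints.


Given: task space dimension = 2, joints = 3
Jacobian is a 2 x 3 matrix
Total entries = rows * columns
Total = 2 * 3
Total = 6

6


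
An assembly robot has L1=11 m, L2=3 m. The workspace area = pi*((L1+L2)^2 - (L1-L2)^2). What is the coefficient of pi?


Given: L1 = 11, L2 = 3
(L1+L2)^2 = (14)^2 = 196
(L1-L2)^2 = (8)^2 = 64
Difference = 196 - 64 = 132
This equals 4*L1*L2 = 4*11*3 = 132
Workspace area = 132*pi

132


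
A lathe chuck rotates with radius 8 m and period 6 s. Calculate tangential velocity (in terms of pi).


Given: radius r = 8 m, period T = 6 s
Using v = 2*pi*r / T
v = 2*pi*8 / 6
v = 16*pi / 6
v = 8/3*pi m/s

8/3*pi m/s


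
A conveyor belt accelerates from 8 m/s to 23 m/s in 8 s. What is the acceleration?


Given: initial velocity v0 = 8 m/s, final velocity v = 23 m/s, time t = 8 s
Using a = (v - v0) / t
a = (23 - 8) / 8
a = 15 / 8
a = 15/8 m/s^2

15/8 m/s^2


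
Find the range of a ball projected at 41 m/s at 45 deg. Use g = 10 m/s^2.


Given: v0 = 41 m/s, theta = 45 deg, g = 10 m/s^2
sin(2*45) = sin(90) = 1
Using R = v0^2 * sin(2*theta) / g
R = 41^2 * 1 / 10
R = 1681 / 10
R = 1681/10 m

1681/10 m


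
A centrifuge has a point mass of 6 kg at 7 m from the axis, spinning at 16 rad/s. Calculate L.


Given: m = 6 kg, r = 7 m, omega = 16 rad/s
For a point mass: I = m*r^2
I = 6*7^2 = 6*49 = 294
L = I*omega = 294*16
L = 4704 kg*m^2/s

4704 kg*m^2/s


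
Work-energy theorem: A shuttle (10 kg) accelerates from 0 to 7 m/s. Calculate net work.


Given: m = 10 kg, v0 = 0 m/s, v = 7 m/s
Using W = (1/2)*m*(v^2 - v0^2)
v^2 = 7^2 = 49
v0^2 = 0^2 = 0
v^2 - v0^2 = 49 - 0 = 49
W = (1/2)*10*49 = 245 J

245 J


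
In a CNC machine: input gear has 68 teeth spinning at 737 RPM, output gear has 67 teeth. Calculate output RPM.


Given: N1 = 68 teeth, w1 = 737 RPM, N2 = 67 teeth
Using N1*w1 = N2*w2
w2 = N1*w1 / N2
w2 = 68*737 / 67
w2 = 50116 / 67
w2 = 748 RPM

748 RPM


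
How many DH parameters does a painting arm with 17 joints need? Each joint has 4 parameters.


Given: 17 joints, 4 DH parameters per joint (d, theta, a, alpha)
Total DH parameters = number_of_joints * 4
Total = 17 * 4
Total = 68

68


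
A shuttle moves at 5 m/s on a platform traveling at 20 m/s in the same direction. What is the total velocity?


Given: object velocity = 5 m/s, platform velocity = 20 m/s (same direction)
Using classical velocity addition: v_total = v_object + v_platform
v_total = 5 + 20
v_total = 25 m/s

25 m/s


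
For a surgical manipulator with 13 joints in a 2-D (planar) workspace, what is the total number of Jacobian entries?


Given: task space dimension = 2, joints = 13
Jacobian is a 2 x 13 matrix
Total entries = rows * columns
Total = 2 * 13
Total = 26

26


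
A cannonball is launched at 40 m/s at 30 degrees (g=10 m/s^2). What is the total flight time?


Given: v0 = 40 m/s, theta = 30 deg, g = 10 m/s^2
sin(30) = 1/2
Using T = 2*v0*sin(theta) / g
T = 2*40*1/2 / 10
T = 40 / 10
T = 4 s

4 s


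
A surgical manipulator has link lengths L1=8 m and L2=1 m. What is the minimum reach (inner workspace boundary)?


Given: L1 = 8 m, L2 = 1 m
For a 2-link planar arm, min reach = |L1 - L2| (second link folded back)
Min reach = |8 - 1|
Min reach = 7 m

7 m


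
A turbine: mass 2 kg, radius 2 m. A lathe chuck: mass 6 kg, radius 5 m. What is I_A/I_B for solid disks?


Given: M1=2 kg, R1=2 m, M2=6 kg, R2=5 m
For a disk: I = (1/2)*M*R^2, so I_A/I_B = (M1*R1^2)/(M2*R2^2)
M1*R1^2 = 2*4 = 8
M2*R2^2 = 6*25 = 150
I_A/I_B = 8/150 = 4/75

4/75


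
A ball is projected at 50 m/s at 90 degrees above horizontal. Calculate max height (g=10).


Given: v0 = 50 m/s, theta = 90 deg, g = 10 m/s^2
sin^2(90) = 1
Using H = v0^2 * sin^2(theta) / (2*g)
H = 50^2 * 1 / (2*10)
H = 2500 * 1 / 20
H = 2500 / 20
H = 125 m

125 m


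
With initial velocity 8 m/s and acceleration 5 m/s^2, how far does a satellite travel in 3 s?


Given: v0 = 8 m/s, a = 5 m/s^2, t = 3 s
Using s = v0*t + (1/2)*a*t^2
s = 8*3 + (1/2)*5*3^2
s = 24 + (1/2)*45
s = 24 + 45/2
s = 93/2

93/2 m


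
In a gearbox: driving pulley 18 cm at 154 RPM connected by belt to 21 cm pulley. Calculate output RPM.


Given: D1 = 18 cm, w1 = 154 RPM, D2 = 21 cm
Using D1*w1 = D2*w2
w2 = D1*w1 / D2
w2 = 18*154 / 21
w2 = 2772 / 21
w2 = 132 RPM

132 RPM


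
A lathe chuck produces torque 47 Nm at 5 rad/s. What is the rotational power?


Given: tau = 47 Nm, omega = 5 rad/s
Using P = tau * omega
P = 47 * 5
P = 235 W

235 W


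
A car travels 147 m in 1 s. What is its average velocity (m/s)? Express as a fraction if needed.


Given: distance d = 147 m, time t = 1 s
Using v = d / t
v = 147 / 1
v = 147 m/s

147 m/s


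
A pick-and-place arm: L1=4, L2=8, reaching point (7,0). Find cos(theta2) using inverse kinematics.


Given: L1 = 4, L2 = 8, target (x, y) = (7, 0)
Using cos(theta2) = (x^2 + y^2 - L1^2 - L2^2) / (2*L1*L2)
x^2 + y^2 = 7^2 + 0 = 49
L1^2 + L2^2 = 16 + 64 = 80
Numerator = 49 - 80 = -31
Denominator = 2*4*8 = 64
cos(theta2) = -31/64 = -31/64

-31/64


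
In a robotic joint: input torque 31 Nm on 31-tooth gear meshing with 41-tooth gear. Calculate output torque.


Given: N1 = 31, N2 = 41, T1 = 31 Nm
Using T2/T1 = N2/N1
T2 = T1 * N2 / N1
T2 = 31 * 41 / 31
T2 = 1271 / 31
T2 = 41 Nm

41 Nm


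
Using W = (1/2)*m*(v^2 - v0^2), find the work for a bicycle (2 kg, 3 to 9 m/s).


Given: m = 2 kg, v0 = 3 m/s, v = 9 m/s
Using W = (1/2)*m*(v^2 - v0^2)
v^2 = 9^2 = 81
v0^2 = 3^2 = 9
v^2 - v0^2 = 81 - 9 = 72
W = (1/2)*2*72 = 72 J

72 J


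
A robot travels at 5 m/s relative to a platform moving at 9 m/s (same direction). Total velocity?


Given: object velocity = 5 m/s, platform velocity = 9 m/s (same direction)
Using classical velocity addition: v_total = v_object + v_platform
v_total = 5 + 9
v_total = 14 m/s

14 m/s


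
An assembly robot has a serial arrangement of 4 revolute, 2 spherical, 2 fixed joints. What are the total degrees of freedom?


Given: serial robot with 4 revolute, 2 spherical, 2 fixed joints
DOF contribution per joint type: revolute=1, prismatic=1, spherical=3, fixed=0
DOF = 4*1 + 2*3 + 2*0
DOF = 10

10


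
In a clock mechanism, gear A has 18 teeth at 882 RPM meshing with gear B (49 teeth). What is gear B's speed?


Given: N1 = 18 teeth, w1 = 882 RPM, N2 = 49 teeth
Using N1*w1 = N2*w2
w2 = N1*w1 / N2
w2 = 18*882 / 49
w2 = 15876 / 49
w2 = 324 RPM

324 RPM


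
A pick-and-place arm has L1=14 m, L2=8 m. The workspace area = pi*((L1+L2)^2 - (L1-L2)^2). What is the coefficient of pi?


Given: L1 = 14, L2 = 8
(L1+L2)^2 = (22)^2 = 484
(L1-L2)^2 = (6)^2 = 36
Difference = 484 - 36 = 448
This equals 4*L1*L2 = 4*14*8 = 448
Workspace area = 448*pi

448


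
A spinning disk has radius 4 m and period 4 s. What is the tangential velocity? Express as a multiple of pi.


Given: radius r = 4 m, period T = 4 s
Using v = 2*pi*r / T
v = 2*pi*4 / 4
v = 8*pi / 4
v = 2*pi m/s

2*pi m/s


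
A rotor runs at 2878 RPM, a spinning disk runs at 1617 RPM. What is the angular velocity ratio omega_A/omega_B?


Given: RPM_A = 2878, RPM_B = 1617
omega = 2*pi*RPM/60, so omega_A/omega_B = RPM_A / RPM_B
omega_A/omega_B = 2878 / 1617
omega_A/omega_B = 2878/1617

2878/1617


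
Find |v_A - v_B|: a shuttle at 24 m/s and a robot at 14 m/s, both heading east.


Given: v_A = 24 m/s east, v_B = 14 m/s east
Both move in the same direction; relative speed = |v_A - v_B|
|24 - 14| = |10|
= 10 m/s

10 m/s


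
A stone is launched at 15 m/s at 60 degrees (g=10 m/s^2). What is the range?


Given: v0 = 15 m/s, theta = 60 deg, g = 10 m/s^2
sin(2*60) = sin(120) = sqrt(3)/2
Using R = v0^2 * sin(2*theta) / g
R = 15^2 * (sqrt(3)/2) / 10
R = 225 * sqrt(3) / 20
R = 45/4*sqrt(3) m

45/4*sqrt(3) m


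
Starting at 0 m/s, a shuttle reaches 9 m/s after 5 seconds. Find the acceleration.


Given: initial velocity v0 = 0 m/s, final velocity v = 9 m/s, time t = 5 s
Using a = (v - v0) / t
a = (9 - 0) / 5
a = 9 / 5
a = 9/5 m/s^2

9/5 m/s^2


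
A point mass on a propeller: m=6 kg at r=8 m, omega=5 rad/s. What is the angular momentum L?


Given: m = 6 kg, r = 8 m, omega = 5 rad/s
For a point mass: I = m*r^2
I = 6*8^2 = 6*64 = 384
L = I*omega = 384*5
L = 1920 kg*m^2/s

1920 kg*m^2/s


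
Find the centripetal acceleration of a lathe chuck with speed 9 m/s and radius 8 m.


Given: v = 9 m/s, r = 8 m
Using a_c = v^2 / r
a_c = 9^2 / 8
a_c = 81 / 8
a_c = 81/8 m/s^2

81/8 m/s^2


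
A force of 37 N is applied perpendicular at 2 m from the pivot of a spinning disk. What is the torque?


Given: F = 37 N, r = 2 m, angle = 90 deg (perpendicular)
Using tau = F * r * sin(90)
sin(90) = 1
tau = 37 * 2 * 1
tau = 74 Nm

74 Nm


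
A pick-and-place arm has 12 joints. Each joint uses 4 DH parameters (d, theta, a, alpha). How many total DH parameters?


Given: 12 joints, 4 DH parameters per joint (d, theta, a, alpha)
Total DH parameters = number_of_joints * 4
Total = 12 * 4
Total = 48

48


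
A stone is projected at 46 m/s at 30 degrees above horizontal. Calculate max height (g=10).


Given: v0 = 46 m/s, theta = 30 deg, g = 10 m/s^2
sin^2(30) = 1/4
Using H = v0^2 * sin^2(theta) / (2*g)
H = 46^2 * 1/4 / (2*10)
H = 2116 * 1/4 / 20
H = 529 / 20
H = 529/20 m

529/20 m


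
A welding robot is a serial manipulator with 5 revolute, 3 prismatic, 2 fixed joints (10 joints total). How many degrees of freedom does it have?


Given: serial robot with 5 revolute, 3 prismatic, 2 fixed joints
DOF contribution per joint type: revolute=1, prismatic=1, spherical=3, fixed=0
DOF = 5*1 + 3*1 + 2*0
DOF = 8

8


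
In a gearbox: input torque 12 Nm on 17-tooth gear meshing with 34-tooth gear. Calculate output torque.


Given: N1 = 17, N2 = 34, T1 = 12 Nm
Using T2/T1 = N2/N1
T2 = T1 * N2 / N1
T2 = 12 * 34 / 17
T2 = 408 / 17
T2 = 24 Nm

24 Nm


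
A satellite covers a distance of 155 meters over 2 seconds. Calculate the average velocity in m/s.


Given: distance d = 155 m, time t = 2 s
Using v = d / t
v = 155 / 2
v = 155/2 m/s

155/2 m/s


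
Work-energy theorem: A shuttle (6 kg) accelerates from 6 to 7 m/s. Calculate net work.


Given: m = 6 kg, v0 = 6 m/s, v = 7 m/s
Using W = (1/2)*m*(v^2 - v0^2)
v^2 = 7^2 = 49
v0^2 = 6^2 = 36
v^2 - v0^2 = 49 - 36 = 13
W = (1/2)*6*13 = 39 J

39 J


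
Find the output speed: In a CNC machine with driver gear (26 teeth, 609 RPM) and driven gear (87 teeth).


Given: N1 = 26 teeth, w1 = 609 RPM, N2 = 87 teeth
Using N1*w1 = N2*w2
w2 = N1*w1 / N2
w2 = 26*609 / 87
w2 = 15834 / 87
w2 = 182 RPM

182 RPM


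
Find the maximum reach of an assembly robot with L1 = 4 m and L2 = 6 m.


Given: L1 = 4 m, L2 = 6 m
For a 2-link planar arm, max reach = L1 + L2 (fully extended)
Max reach = 4 + 6
Max reach = 10 m

10 m


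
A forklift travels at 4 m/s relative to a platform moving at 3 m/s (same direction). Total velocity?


Given: object velocity = 4 m/s, platform velocity = 3 m/s (same direction)
Using classical velocity addition: v_total = v_object + v_platform
v_total = 4 + 3
v_total = 7 m/s

7 m/s


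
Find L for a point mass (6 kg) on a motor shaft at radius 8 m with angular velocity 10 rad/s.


Given: m = 6 kg, r = 8 m, omega = 10 rad/s
For a point mass: I = m*r^2
I = 6*8^2 = 6*64 = 384
L = I*omega = 384*10
L = 3840 kg*m^2/s

3840 kg*m^2/s


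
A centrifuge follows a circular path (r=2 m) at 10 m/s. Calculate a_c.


Given: v = 10 m/s, r = 2 m
Using a_c = v^2 / r
a_c = 10^2 / 2
a_c = 100 / 2
a_c = 50 m/s^2

50 m/s^2


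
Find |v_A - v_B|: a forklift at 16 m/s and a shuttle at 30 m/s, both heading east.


Given: v_A = 16 m/s east, v_B = 30 m/s east
Both move in the same direction; relative speed = |v_A - v_B|
|16 - 30| = |-14|
= 14 m/s

14 m/s


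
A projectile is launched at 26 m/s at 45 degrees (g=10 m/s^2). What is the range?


Given: v0 = 26 m/s, theta = 45 deg, g = 10 m/s^2
sin(2*45) = sin(90) = 1
Using R = v0^2 * sin(2*theta) / g
R = 26^2 * 1 / 10
R = 676 / 10
R = 338/5 m

338/5 m


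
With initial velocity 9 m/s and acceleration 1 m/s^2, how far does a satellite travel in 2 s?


Given: v0 = 9 m/s, a = 1 m/s^2, t = 2 s
Using s = v0*t + (1/2)*a*t^2
s = 9*2 + (1/2)*1*2^2
s = 18 + (1/2)*4
s = 18 + 2
s = 20

20 m


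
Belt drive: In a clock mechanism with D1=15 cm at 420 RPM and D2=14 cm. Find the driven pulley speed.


Given: D1 = 15 cm, w1 = 420 RPM, D2 = 14 cm
Using D1*w1 = D2*w2
w2 = D1*w1 / D2
w2 = 15*420 / 14
w2 = 6300 / 14
w2 = 450 RPM

450 RPM
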